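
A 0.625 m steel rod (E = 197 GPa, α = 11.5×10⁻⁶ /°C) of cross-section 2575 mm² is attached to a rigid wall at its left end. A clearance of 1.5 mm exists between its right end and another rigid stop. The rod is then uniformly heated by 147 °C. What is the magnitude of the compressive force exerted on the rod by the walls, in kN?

P ≈ 0 kN

Free thermal elongation = αΔT L = 11.5×10⁻⁶ × 147 × 625 = 1.057 mm.
Since δ_free = 1.06 mm is less than the 1.5 mm gap, the rod never touches the wall. No axial force develops.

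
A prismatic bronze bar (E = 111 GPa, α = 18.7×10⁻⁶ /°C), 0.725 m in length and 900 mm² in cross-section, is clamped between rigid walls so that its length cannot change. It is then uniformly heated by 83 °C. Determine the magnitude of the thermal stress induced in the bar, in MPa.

With length fixed, the mechanical strain must cancel the thermal strain αΔT = 18.7×10⁻⁶ × 83 = 1552.1×10⁻⁶.
Hence σ = E·αΔT = 111×10³ × 1552.1×10⁻⁶ = 172.3 MPa, compressive.

σ ≈ 172 MPa (compressive)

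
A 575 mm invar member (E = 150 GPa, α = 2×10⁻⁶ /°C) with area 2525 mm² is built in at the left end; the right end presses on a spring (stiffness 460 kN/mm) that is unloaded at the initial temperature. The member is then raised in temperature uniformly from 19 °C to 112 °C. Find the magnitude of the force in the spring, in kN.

P ≈ 29 kN

If the spring were absent the member would lengthen by αΔT L = 2×10⁻⁶ × 93 × 575 = 0.107 mm.
With a force P in the spring, the elastic change of the member is PL/(AE) and that of the spring is P/k; compatibility requires their sum to equal δ_free.
So P = δ_free / [L/(AE) + 1/k] = 0.107 / [ 575/(2525×150×10³) + 1/(460×10³) ].
P = 0.107 / 3.692×10⁻⁶ = 28970 N.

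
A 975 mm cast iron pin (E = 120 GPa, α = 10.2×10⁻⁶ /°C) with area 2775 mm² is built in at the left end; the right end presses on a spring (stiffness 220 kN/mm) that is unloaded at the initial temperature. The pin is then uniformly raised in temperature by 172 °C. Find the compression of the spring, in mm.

Free thermal expansion: δ_free = αΔT L = 10.2×10⁻⁶ × 172 × 975 = 1.711 mm.
With a force P in the spring, the elastic change of the pin is PL/(AE) and that of the spring is P/k; compatibility requires their sum to equal δ_free.
So P = δ_free / [L/(AE) + 1/k] = 1.711 / [ 975/(2775×120×10³) + 1/(220×10³) ].
P = 1.711 / 7.473×10⁻⁶ = 228900 N.
Spring compression = P/k = 228900/(220×10³) = 1.04 mm.

δ ≈ 1.04 mm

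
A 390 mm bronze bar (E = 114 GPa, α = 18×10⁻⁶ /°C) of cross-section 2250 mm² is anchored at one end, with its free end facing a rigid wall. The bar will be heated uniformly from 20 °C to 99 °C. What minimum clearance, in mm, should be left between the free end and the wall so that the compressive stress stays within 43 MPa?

With no wall the bar would lengthen by αΔT L = 18×10⁻⁶ × 79 × 390 = 0.5546 mm.
A stress of 43 MPa corresponds to the wall pushing the bar back by σL/E = 43×390/(114×10³) = 0.1471 mm.
The gap must absorb the remainder: g_min = 0.5546 − 0.1471 = 0.4075 mm.

g ≈ 0.407 mm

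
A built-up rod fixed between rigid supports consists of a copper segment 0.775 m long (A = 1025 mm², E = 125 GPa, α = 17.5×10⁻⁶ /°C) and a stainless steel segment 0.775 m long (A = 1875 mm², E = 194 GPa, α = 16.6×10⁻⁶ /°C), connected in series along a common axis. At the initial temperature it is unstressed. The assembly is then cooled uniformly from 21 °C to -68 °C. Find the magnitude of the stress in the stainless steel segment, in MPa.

Free thermal contraction of the whole bar: Σ αᵢΔT Lᵢ = 17.5×10⁻⁶×89×775 + 16.6×10⁻⁶×89×775 = 2.352 mm.
Since the ends are fixed, an axial force P builds up, equal in every segment, with P · Σ Lᵢ/(AᵢEᵢ) = δ_free.
The series flexibility is Σ Lᵢ/(AᵢEᵢ) = 775/(1025×125×10³) + 775/(1875×194×10³) = 8.179×10⁻⁶ mm/N.
So P = 2.352 / 8.179×10⁻⁶ = 287.6 kN, tensile.
σ_{stainless steel} = P / A = 287600 / 1875 = 153.4 MPa.

σ ≈ 153 MPa (tensile)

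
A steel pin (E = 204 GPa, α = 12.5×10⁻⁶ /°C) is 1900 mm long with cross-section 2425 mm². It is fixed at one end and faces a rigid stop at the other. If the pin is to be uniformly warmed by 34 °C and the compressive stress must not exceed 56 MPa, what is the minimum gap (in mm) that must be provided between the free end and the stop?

Free expansion if unrestrained: δ_free = αΔT L = 12.5×10⁻⁶ × 34 × 1900 = 0.8075 mm.
At the allowable stress the elastic shortening the wall may impose is σL/E = 56 × 1900 / (204×10³) = 0.5216 mm.
So the gap has to take up the difference, g_min = δ_free − σL/E = 0.8075 − 0.5216 = 0.2859 mm.

g ≈ 0.286 mm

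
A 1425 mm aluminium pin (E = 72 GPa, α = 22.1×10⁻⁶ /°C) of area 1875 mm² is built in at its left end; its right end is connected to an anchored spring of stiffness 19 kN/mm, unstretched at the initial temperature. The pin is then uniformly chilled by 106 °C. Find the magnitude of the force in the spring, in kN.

P ≈ 52.8 kN

The unrestrained thermal change is αΔT L = 22.1×10⁻⁶ × 106 × 1425 = 3.338 mm.
Let P be the tensile force in the spring. The pin extends elastically by PL/(AE) and the spring stretches by P/k; together these equal δ_free.
P [ L/(AE) + 1/k ] = δ_free → P [ 1425/(1875×72×10³) + 1/(19×10³) ] = 3.338.
P = 3.338 / 6.319×10⁻⁵ = 52830 N.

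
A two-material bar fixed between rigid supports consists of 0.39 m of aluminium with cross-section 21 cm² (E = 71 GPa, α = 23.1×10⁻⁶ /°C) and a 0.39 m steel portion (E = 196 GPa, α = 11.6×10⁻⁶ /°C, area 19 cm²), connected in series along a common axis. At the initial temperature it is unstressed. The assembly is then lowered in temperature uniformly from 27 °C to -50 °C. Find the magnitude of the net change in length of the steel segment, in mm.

|ΔL| ≈ 0.0504 mm

With the walls removed the bar would change length by δ_free = Σ αᵢΔT Lᵢ = 23.1×10⁻⁶×77×390 + 11.6×10⁻⁶×77×390 = 1.042 mm.
The walls prevent any net length change, so an axial force P (same in every segment) develops. Compatibility: P · Σ Lᵢ/(AᵢEᵢ) = δ_free.
The series flexibility is Σ Lᵢ/(AᵢEᵢ) = 390/(2100×71×10³) + 390/(1900×196×10³) = 3.663×10⁻⁶ mm/N.
Hence P = δ_free / Σ(L/AE) = 1.042/3.663×10⁻⁶ = 284.5 kN (tensile).
For the steel segment, free thermal change = 11.6×10⁻⁶×77×390 = 0.3483 mm and elastic change from P = 284500×390/(1900×196×10³) = 0.2979 mm; these oppose, so the net change is 0.0504 mm (segment shortens).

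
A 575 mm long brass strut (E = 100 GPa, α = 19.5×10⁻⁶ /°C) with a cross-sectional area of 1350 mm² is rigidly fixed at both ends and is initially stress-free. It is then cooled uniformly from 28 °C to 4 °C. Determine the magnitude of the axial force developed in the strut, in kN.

P ≈ 63.2 kN (tensile)

Full restraint means ε = 0, so the stress is σ = EαΔT = 100×10³ × 19.5×10⁻⁶ × 24 = 46.8 MPa.
Then P = σA = 46.8 × 1350 mm² = 63.18 kN, tensile.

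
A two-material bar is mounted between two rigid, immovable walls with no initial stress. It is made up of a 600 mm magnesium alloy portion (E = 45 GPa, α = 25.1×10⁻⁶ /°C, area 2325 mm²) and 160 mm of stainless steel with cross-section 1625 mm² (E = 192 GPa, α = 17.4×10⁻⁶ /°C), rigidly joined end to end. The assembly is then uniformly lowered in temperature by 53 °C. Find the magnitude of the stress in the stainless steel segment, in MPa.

With the walls removed the bar would change length by δ_free = Σ αᵢΔT Lᵢ = 25.1×10⁻⁶×53×600 + 17.4×10⁻⁶×53×160 = 0.9457 mm.
Since the ends are fixed, an axial force P builds up, equal in every segment, with P · Σ Lᵢ/(AᵢEᵢ) = δ_free.
The series flexibility is Σ Lᵢ/(AᵢEᵢ) = 600/(2325×45×10³) + 160/(1625×192×10³) = 6.248×10⁻⁶ mm/N.
Hence P = δ_free / Σ(L/AE) = 0.9457/6.248×10⁻⁶ = 151.4 kN (tensile).
σ_{stainless steel} = P / A = 151400 / 1625 = 93.15 MPa.

σ ≈ 93.2 MPa (tensile)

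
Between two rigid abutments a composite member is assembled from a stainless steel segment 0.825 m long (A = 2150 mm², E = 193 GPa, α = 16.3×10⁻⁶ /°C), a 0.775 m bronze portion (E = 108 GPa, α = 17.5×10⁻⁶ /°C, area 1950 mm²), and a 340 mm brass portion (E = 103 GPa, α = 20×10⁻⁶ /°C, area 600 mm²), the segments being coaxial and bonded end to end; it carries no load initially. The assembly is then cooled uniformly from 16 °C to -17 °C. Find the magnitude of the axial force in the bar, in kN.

P ≈ 99.9 kN (tensile)

Free thermal contraction of the whole bar: Σ αᵢΔT Lᵢ = 16.3×10⁻⁶×33×825 + 17.5×10⁻⁶×33×775 + 20×10⁻⁶×33×340 = 1.116 mm.
Since the ends are fixed, an axial force P builds up, equal in every segment, with P · Σ Lᵢ/(AᵢEᵢ) = δ_free.
Σ Lᵢ/(AᵢEᵢ) = 825/(2150×193×10³) + 775/(1950×108×10³) + 340/(600×103×10³) = 1.117×10⁻⁵ mm/N.
Hence P = δ_free / Σ(L/AE) = 1.116/1.117×10⁻⁵ = 99.89 kN (tensile).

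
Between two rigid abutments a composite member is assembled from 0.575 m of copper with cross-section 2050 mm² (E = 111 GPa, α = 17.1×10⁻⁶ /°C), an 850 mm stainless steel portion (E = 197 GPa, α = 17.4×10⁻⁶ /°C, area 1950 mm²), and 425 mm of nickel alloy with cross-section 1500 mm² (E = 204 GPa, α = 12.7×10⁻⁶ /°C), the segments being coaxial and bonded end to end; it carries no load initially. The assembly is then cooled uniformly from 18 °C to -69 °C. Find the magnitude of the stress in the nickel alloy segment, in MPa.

σ ≈ 284 MPa (tensile)

With the walls removed the bar would change length by δ_free = Σ αᵢΔT Lᵢ = 17.1×10⁻⁶×87×575 + 17.4×10⁻⁶×87×850 + 12.7×10⁻⁶×87×425 = 2.612 mm.
Since the ends are fixed, an axial force P builds up, equal in every segment, with P · Σ Lᵢ/(AᵢEᵢ) = δ_free.
Σ Lᵢ/(AᵢEᵢ) = 575/(2050×111×10³) + 850/(1950×197×10³) + 425/(1500×204×10³) = 6.128×10⁻⁶ mm/N.
Hence P = δ_free / Σ(L/AE) = 2.612/6.128×10⁻⁶ = 426.2 kN (tensile).
σ_{nickel alloy} = P / A = 426200 / 1500 = 284.1 MPa.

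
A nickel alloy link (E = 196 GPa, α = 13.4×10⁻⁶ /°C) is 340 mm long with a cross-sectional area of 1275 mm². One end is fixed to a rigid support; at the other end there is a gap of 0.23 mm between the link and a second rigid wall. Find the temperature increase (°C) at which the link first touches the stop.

ΔT ≈ 50.5 °C

The gap closes when αΔT L = 0.23 mm, since the link is still unstressed at that instant.
So ΔT = g/(αL) = 0.23/(13.4×10⁻⁶ × 340) = 50.48 °C.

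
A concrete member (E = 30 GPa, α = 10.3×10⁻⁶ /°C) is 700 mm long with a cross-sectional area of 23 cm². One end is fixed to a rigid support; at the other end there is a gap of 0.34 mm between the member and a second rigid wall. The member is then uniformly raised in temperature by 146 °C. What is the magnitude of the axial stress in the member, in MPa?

Free thermal elongation = αΔT L = 10.3×10⁻⁶ × 146 × 700 = 1.053 mm.
After closing the 0.34 mm clearance, 1.053 − 0.34 = 0.7127 mm of expansion remains to be suppressed by the wall.
That suppressed elongation corresponds to σ = E·Δ/L = 30×10³ × 0.7127/700 = 30.54 MPa.

σ ≈ 30.5 MPa (compressive)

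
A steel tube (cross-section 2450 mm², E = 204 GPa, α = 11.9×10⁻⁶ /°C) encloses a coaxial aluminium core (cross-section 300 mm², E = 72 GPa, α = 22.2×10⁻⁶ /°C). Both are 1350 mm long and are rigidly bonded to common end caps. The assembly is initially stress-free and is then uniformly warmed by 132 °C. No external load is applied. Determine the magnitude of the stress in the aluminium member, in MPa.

σ ≈ 93.8 MPa (compressive)

Equilibrium of a rigid end plate with no external load gives equal and opposite internal forces ±P in the two members. Since α_{aluminium} > α_{steel}, heating drives the aluminium into compression and the steel into tension.
Compatibility of the two members (thermal + elastic change equal): (α₁ − α₂)ΔT = P·[1/(A₁E₁) + 1/(A₂E₂)].
|α₁ − α₂|·ΔT = 10.3×10⁻⁶ × 132 = 0.00136.
1/(A₁E₁) + 1/(A₂E₂) = 1/(2450×204×10³) + 1/(300×72×10³) = 4.83×10⁻⁸ N⁻¹.
P = 0.00136 / 4.83×10⁻⁸ = 28150 N = 28.15 kN.
σ_{aluminium} = P/A₂ = 28150/300 = 93.84 MPa, compressive.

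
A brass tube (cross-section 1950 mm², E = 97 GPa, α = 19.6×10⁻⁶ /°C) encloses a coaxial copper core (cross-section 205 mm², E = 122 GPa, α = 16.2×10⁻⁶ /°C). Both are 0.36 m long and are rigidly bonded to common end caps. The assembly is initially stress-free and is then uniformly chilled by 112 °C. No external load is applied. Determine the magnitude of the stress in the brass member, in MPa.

Both members must finish at the same length. With the larger α, the brass tends to over-contract; the plates restrain it, putting the brass in tension and the copper in compression. With no external load the two internal forces are equal and opposite, magnitude P.
Compatibility of the two members (thermal + elastic change equal): (α₁ − α₂)ΔT = P·[1/(A₁E₁) + 1/(A₂E₂)].
|α₁ − α₂|·ΔT = 3.4×10⁻⁶ × 112 = 0.0003808.
1/(A₁E₁) + 1/(A₂E₂) = 1/(1950×97×10³) + 1/(205×122×10³) = 4.527×10⁻⁸ N⁻¹.
P = 0.0003808 / 4.527×10⁻⁸ = 8412 N = 8.412 kN.
σ_{brass} = P/A₁ = 8412/1950 = 4.314 MPa, tensile.

σ ≈ 4.31 MPa (tensile)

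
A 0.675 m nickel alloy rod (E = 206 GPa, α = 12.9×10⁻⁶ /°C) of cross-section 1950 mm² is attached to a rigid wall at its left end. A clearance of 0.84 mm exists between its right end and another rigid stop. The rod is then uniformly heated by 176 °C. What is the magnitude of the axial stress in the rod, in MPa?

σ ≈ 211 MPa (compressive)

Free thermal elongation = αΔT L = 12.9×10⁻⁶ × 176 × 675 = 1.533 mm.
The gap closes (δ_free > 0.84 mm) and the wall then resists a further 1.533 − 0.84 = 0.6925 mm of expansion.
So σ = E(δ_free − g)/L = 206×10³ × 0.6925/675 = 211.3 MPa.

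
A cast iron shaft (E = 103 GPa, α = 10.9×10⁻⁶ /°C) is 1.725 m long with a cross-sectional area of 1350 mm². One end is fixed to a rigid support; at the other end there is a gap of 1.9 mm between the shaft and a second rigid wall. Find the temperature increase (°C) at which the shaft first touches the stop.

The gap closes when αΔT L = 1.9 mm, since the shaft is still unstressed at that instant.
ΔT = 1.9 / (10.9×10⁻⁶ × 1725) = 101.1 °C.

ΔT ≈ 101 °C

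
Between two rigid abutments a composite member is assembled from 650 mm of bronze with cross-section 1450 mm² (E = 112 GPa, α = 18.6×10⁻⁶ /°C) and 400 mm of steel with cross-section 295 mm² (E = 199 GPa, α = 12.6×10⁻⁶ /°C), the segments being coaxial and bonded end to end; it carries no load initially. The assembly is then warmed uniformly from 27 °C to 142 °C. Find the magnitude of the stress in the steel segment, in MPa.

σ ≈ 617 MPa (compressive)

Free thermal expansion of the whole bar: Σ αᵢΔT Lᵢ = 18.6×10⁻⁶×115×650 + 12.6×10⁻⁶×115×400 = 1.97 mm.
The rigid supports impose zero overall length change; the single axial force P common to all segments must satisfy P Σ Lᵢ/(AᵢEᵢ) = δ_free.
The series flexibility is Σ Lᵢ/(AᵢEᵢ) = 650/(1450×112×10³) + 400/(295×199×10³) = 1.082×10⁻⁵ mm/N.
P = 1.97 / 1.082×10⁻⁵ = 182100 N = 182.1 kN, compressive.
σ_{steel} = P / A = 182100 / 295 = 617.4 MPa.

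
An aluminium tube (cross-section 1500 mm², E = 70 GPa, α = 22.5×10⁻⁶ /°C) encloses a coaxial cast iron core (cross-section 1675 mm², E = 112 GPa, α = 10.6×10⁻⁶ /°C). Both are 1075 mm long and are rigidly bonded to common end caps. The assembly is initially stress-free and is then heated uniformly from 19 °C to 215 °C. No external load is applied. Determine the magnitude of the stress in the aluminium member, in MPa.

σ ≈ 105 MPa (compressive)

Both members must finish at the same length. With the larger α, the aluminium tends to over-expand; the plates restrain it, putting the aluminium in compression and the cast iron in tension. With no external load the two internal forces are equal and opposite, magnitude P.
Equating the net (thermal + elastic) strains gives |α₁ − α₂|·ΔT = P·[1/(A₁E₁) + 1/(A₂E₂)].
|α₁ − α₂|·ΔT = 11.9×10⁻⁶ × 196 = 0.002332.
1/(A₁E₁) + 1/(A₂E₂) = 1/(1500×70×10³) + 1/(1675×112×10³) = 1.485×10⁻⁸ N⁻¹.
So P = 0.002332 / 1.485×10⁻⁸ = 157 kN.
σ_{aluminium} = P/A₁ = 157000/1500 = 104.7 MPa, compressive.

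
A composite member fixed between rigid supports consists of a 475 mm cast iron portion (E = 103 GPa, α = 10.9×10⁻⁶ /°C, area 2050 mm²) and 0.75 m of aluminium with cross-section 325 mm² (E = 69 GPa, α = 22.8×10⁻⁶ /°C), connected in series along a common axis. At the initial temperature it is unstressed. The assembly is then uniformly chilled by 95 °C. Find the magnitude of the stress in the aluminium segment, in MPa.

If the supports were absent, the total length change would be Σ αᵢΔT Lᵢ = 10.9×10⁻⁶×95×475 + 22.8×10⁻⁶×95×750 = 2.116 mm.
The rigid supports impose zero overall length change; the single axial force P common to all segments must satisfy P Σ Lᵢ/(AᵢEᵢ) = δ_free.
Σ Lᵢ/(AᵢEᵢ) = 475/(2050×103×10³) + 750/(325×69×10³) = 3.569×10⁻⁵ mm/N.
P = 2.116 / 3.569×10⁻⁵ = 59290 N = 59.29 kN, tensile.
σ_{aluminium} = P / A = 59290 / 325 = 182.4 MPa.

σ ≈ 182 MPa (tensile)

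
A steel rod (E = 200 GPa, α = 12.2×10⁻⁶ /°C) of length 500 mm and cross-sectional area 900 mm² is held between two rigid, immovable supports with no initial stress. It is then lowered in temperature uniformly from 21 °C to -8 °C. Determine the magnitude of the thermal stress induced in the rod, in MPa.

Because both ends are immovable the net strain is zero, and the suppressed thermal strain is αΔT = 12.2×10⁻⁶ × 29 = 353.8×10⁻⁶.
The stress required to suppress this strain is σ = Eε = 200×10³ × 353.8×10⁻⁶ = 70.76 MPa, tensile since the rod is trying to contract.

σ ≈ 70.8 MPa (tensile)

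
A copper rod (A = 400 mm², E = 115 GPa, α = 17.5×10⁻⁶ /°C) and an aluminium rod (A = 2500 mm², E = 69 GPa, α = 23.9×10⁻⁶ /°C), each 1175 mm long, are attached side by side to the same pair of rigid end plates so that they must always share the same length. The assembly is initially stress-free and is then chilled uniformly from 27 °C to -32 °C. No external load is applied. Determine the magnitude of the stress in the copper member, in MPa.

Both members must finish at the same length. With the larger α, the aluminium tends to over-contract; the plates restrain it, putting the aluminium in tension and the copper in compression. With no external load the two internal forces are equal and opposite, magnitude P.
Compatibility of the two members (thermal + elastic change equal): (α₁ − α₂)ΔT = P·[1/(A₁E₁) + 1/(A₂E₂)].
|α₁ − α₂|·ΔT = 6.4×10⁻⁶ × 59 = 0.0003776.
1/(A₁E₁) + 1/(A₂E₂) = 1/(400×115×10³) + 1/(2500×69×10³) = 2.754×10⁻⁸ N⁻¹.
P = 0.0003776 / 2.754×10⁻⁸ = 13710 N = 13.71 kN.
σ_{copper} = P/A₁ = 13710/400 = 34.28 MPa, compressive.

σ ≈ 34.3 MPa (compressive)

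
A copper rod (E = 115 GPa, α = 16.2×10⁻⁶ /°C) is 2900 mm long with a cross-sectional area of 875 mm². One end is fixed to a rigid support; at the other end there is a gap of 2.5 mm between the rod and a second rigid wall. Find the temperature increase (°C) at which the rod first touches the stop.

The gap closes when αΔT L = 2.5 mm, since the rod is still unstressed at that instant.
ΔT = 2.5 / (16.2×10⁻⁶ × 2900) = 53.21 °C.

ΔT ≈ 53.2 °C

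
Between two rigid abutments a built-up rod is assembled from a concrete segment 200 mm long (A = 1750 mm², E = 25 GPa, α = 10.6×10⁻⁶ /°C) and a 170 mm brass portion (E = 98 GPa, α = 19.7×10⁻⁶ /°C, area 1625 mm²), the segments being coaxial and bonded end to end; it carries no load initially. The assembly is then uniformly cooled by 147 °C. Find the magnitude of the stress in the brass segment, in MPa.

If the supports were absent, the total length change would be Σ αᵢΔT Lᵢ = 10.6×10⁻⁶×147×200 + 19.7×10⁻⁶×147×170 = 0.8039 mm.
The rigid supports impose zero overall length change; the single axial force P common to all segments must satisfy P Σ Lᵢ/(AᵢEᵢ) = δ_free.
The series flexibility is Σ Lᵢ/(AᵢEᵢ) = 200/(1750×25×10³) + 170/(1625×98×10³) = 5.639×10⁻⁶ mm/N.
Hence P = δ_free / Σ(L/AE) = 0.8039/5.639×10⁻⁶ = 142.6 kN (tensile).
σ_{brass} = P / A = 142600 / 1625 = 87.74 MPa.

σ ≈ 87.7 MPa (tensile)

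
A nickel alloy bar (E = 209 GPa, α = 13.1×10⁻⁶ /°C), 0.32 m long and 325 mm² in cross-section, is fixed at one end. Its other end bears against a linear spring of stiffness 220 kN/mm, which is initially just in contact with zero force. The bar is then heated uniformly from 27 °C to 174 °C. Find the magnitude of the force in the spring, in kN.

P ≈ 66.6 kN

Free thermal expansion: δ_free = αΔT L = 13.1×10⁻⁶ × 147 × 320 = 0.6162 mm.
With a force P in the spring, the elastic change of the bar is PL/(AE) and that of the spring is P/k; compatibility requires their sum to equal δ_free.
So P = δ_free / [L/(AE) + 1/k] = 0.6162 / [ 320/(325×209×10³) + 1/(220×10³) ].
P = 0.6162 / 9.257×10⁻⁶ = 66570 N.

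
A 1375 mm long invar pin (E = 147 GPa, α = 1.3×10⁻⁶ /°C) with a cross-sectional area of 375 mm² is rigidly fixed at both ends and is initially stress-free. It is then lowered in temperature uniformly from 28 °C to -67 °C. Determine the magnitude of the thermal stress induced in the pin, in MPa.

σ ≈ 18.2 MPa (tensile)

Because both ends are immovable the net strain is zero, and the suppressed thermal strain is αΔT = 1.3×10⁻⁶ × 95 = 123.5×10⁻⁶.
σ = EαΔT = 147×10³ × 1.3×10⁻⁶ × 95 = 18.15 MPa (tensile; the pin is trying to contract).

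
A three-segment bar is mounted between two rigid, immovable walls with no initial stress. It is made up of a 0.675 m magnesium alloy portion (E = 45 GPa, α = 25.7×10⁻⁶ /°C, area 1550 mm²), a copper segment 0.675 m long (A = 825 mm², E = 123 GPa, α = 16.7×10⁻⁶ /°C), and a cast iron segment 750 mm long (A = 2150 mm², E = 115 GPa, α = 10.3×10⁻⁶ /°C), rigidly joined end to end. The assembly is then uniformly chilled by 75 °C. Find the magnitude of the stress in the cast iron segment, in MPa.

σ ≈ 65.5 MPa (tensile)

Free thermal contraction of the whole bar: Σ αᵢΔT Lᵢ = 25.7×10⁻⁶×75×675 + 16.7×10⁻⁶×75×675 + 10.3×10⁻⁶×75×750 = 2.726 mm.
The walls prevent any net length change, so an axial force P (same in every segment) develops. Compatibility: P · Σ Lᵢ/(AᵢEᵢ) = δ_free.
The series flexibility is Σ Lᵢ/(AᵢEᵢ) = 675/(1550×45×10³) + 675/(825×123×10³) + 750/(2150×115×10³) = 1.936×10⁻⁵ mm/N.
So P = 2.726 / 1.936×10⁻⁵ = 140.8 kN, tensile.
σ_{cast iron} = P / A = 140800 / 2150 = 65.48 MPa.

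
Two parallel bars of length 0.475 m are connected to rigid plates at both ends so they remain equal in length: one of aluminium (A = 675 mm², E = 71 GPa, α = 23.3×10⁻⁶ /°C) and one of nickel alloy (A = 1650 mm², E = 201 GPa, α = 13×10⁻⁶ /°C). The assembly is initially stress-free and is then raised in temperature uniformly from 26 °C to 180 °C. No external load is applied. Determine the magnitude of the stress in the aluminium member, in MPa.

σ ≈ 98.4 MPa (compressive)

The aluminium has the larger α, so on heating it would change length more than the nickel alloy if both were free. The rigid plates force a common final length, so the aluminium is put into compression and the nickel alloy into tension, with equal and opposite forces P (no external load).
Equating the net (thermal + elastic) strains gives |α₁ − α₂|·ΔT = P·[1/(A₁E₁) + 1/(A₂E₂)].
|α₁ − α₂|·ΔT = 10.3×10⁻⁶ × 154 = 0.001586.
1/(A₁E₁) + 1/(A₂E₂) = 1/(675×71×10³) + 1/(1650×201×10³) = 2.388×10⁻⁸ N⁻¹.
P = 0.001586 / 2.388×10⁻⁸ = 66420 N = 66.42 kN.
σ_{aluminium} = P/A₁ = 66420/675 = 98.4 MPa, compressive.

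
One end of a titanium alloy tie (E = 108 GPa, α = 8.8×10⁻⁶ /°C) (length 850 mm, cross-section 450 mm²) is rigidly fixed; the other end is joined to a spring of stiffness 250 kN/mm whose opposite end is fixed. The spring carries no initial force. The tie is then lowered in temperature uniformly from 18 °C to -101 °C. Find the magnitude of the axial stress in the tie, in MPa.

σ ≈ 92 MPa (tensile)

If the spring were absent the tie would shorten by αΔT L = 8.8×10⁻⁶ × 119 × 850 = 0.8901 mm.
Let P be the tensile force in the spring. The tie extends elastically by PL/(AE) and the spring stretches by P/k; together these equal δ_free.
So P = δ_free / [L/(AE) + 1/k] = 0.8901 / [ 850/(450×108×10³) + 1/(250×10³) ].
P = 0.8901 / 2.149×10⁻⁵ = 41420 N.
σ = P/A = 41420/450 = 92.05 MPa.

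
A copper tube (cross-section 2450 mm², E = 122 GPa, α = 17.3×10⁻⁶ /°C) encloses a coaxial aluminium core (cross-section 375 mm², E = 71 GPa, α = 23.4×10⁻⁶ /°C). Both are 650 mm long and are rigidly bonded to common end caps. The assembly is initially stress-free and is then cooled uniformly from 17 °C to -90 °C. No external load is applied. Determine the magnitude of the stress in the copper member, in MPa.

The aluminium has the larger α, so on cooling it would change length more than the copper if both were free. The rigid plates force a common final length, so the aluminium is put into tension and the copper into compression, with equal and opposite forces P (no external load).
Equating the net (thermal + elastic) strains gives |α₁ − α₂|·ΔT = P·[1/(A₁E₁) + 1/(A₂E₂)].
|α₁ − α₂|·ΔT = 6.1×10⁻⁶ × 107 = 0.0006527.
1/(A₁E₁) + 1/(A₂E₂) = 1/(2450×122×10³) + 1/(375×71×10³) = 4.09×10⁻⁸ N⁻¹.
P = 0.0006527 / 4.09×10⁻⁸ = 15960 N = 15.96 kN.
σ_{copper} = P/A₁ = 15960/2450 = 6.513 MPa, compressive.

σ ≈ 6.51 MPa (compressive)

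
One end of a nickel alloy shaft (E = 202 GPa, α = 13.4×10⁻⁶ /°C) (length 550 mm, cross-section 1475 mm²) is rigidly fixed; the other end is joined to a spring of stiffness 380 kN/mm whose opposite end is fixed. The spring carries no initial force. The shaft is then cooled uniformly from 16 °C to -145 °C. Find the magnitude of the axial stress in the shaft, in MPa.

If the spring were absent the shaft would shorten by αΔT L = 13.4×10⁻⁶ × 161 × 550 = 1.187 mm.
Let P be the tensile force in the spring. The shaft extends elastically by PL/(AE) and the spring stretches by P/k; together these equal δ_free.
So P = δ_free / [L/(AE) + 1/k] = 1.187 / [ 550/(1475×202×10³) + 1/(380×10³) ].
P = 1.187 / 4.478×10⁻⁶ = 265000 N.
σ = P/A = 265000/1475 = 179.7 MPa.

σ ≈ 180 MPa (tensile)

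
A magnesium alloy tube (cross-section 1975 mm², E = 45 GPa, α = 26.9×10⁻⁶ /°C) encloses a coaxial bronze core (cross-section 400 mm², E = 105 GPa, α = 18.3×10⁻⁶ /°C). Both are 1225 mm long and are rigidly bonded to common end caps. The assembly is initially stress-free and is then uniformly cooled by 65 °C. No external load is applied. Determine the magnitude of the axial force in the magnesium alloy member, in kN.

The magnesium alloy has the larger α, so on cooling it would change length more than the bronze if both were free. The rigid plates force a common final length, so the magnesium alloy is put into tension and the bronze into compression, with equal and opposite forces P (no external load).
Compatibility of the two members (thermal + elastic change equal): (α₁ − α₂)ΔT = P·[1/(A₁E₁) + 1/(A₂E₂)].
|α₁ − α₂|·ΔT = 8.6×10⁻⁶ × 65 = 0.000559.
1/(A₁E₁) + 1/(A₂E₂) = 1/(1975×45×10³) + 1/(400×105×10³) = 3.506×10⁻⁸ N⁻¹.
P = 0.000559 / 3.506×10⁻⁸ = 15940 N = 15.94 kN.

P ≈ 15.9 kN (tensile in the magnesium alloy)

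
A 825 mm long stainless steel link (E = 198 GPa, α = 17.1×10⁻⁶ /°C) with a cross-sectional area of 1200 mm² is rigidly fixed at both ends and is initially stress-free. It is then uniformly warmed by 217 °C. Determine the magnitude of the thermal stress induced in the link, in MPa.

With length fixed, the mechanical strain must cancel the thermal strain αΔT = 17.1×10⁻⁶ × 217 = 3710.7×10⁻⁶.
The stress required to suppress this strain is σ = Eε = 198×10³ × 3710.7×10⁻⁶ = 734.7 MPa, compressive since the link is trying to expand.

σ ≈ 735 MPa (compressive)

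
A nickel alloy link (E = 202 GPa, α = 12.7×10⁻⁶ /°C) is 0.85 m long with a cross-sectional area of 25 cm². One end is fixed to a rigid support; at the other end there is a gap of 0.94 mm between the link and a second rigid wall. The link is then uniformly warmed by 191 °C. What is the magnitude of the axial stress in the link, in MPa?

σ ≈ 267 MPa (compressive)

If the wall were absent the link would grow by αΔT L = 12.7×10⁻⁶ × 191 × 850 = 2.062 mm.
After closing the 0.94 mm clearance, 2.062 − 0.94 = 1.122 mm of expansion remains to be suppressed by the wall.
So σ = E(δ_free − g)/L = 202×10³ × 1.122/850 = 266.6 MPa.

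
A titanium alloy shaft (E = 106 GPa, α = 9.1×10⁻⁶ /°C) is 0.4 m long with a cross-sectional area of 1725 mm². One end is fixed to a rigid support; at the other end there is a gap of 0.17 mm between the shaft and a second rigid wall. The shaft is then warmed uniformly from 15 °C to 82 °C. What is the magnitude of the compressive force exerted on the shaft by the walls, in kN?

Unrestrained expansion: δ_free = αΔT L = 9.1×10⁻⁶ × 67 × 400 = 0.2439 mm.
After closing the 0.17 mm clearance, 0.2439 − 0.17 = 0.07388 mm of expansion remains to be suppressed by the wall.
Compatibility: PL/(AE) = 0.07388 mm, so σ = P/A = E × (0.07388/400) = 19.58 MPa.
Force on the wall = σA = 19.58 × 1725 mm² = 33.77 kN.

P ≈ 33.8 kN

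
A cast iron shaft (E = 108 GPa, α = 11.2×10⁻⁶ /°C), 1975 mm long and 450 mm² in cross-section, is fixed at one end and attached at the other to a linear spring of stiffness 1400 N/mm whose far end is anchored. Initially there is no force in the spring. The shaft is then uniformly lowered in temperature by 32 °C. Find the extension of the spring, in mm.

δ ≈ 0.67 mm

If the spring were absent the shaft would shorten by αΔT L = 11.2×10⁻⁶ × 32 × 1975 = 0.7078 mm.
With a force P in the spring, the elastic change of the shaft is PL/(AE) and that of the spring is P/k; compatibility requires their sum to equal δ_free.
So P = δ_free / [L/(AE) + 1/k] = 0.7078 / [ 1975/(450×108×10³) + 1/(1400) ].
P = 0.7078 / 0.0007549 = 937.6 N.
Spring extension = P/k = 937.6/(1400) = 0.6697 mm.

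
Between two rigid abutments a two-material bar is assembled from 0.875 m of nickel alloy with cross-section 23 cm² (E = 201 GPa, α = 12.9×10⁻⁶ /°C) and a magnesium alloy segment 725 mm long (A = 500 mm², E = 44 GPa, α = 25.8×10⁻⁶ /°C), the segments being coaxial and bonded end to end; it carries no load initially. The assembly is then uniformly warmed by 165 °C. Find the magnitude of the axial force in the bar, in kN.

If the supports were absent, the total length change would be Σ αᵢΔT Lᵢ = 12.9×10⁻⁶×165×875 + 25.8×10⁻⁶×165×725 = 4.949 mm.
The rigid supports impose zero overall length change; the single axial force P common to all segments must satisfy P Σ Lᵢ/(AᵢEᵢ) = δ_free.
The series flexibility is Σ Lᵢ/(AᵢEᵢ) = 875/(2300×201×10³) + 725/(500×44×10³) = 3.485×10⁻⁵ mm/N.
So P = 4.949 / 3.485×10⁻⁵ = 142 kN, compressive.

P ≈ 142 kN (compressive)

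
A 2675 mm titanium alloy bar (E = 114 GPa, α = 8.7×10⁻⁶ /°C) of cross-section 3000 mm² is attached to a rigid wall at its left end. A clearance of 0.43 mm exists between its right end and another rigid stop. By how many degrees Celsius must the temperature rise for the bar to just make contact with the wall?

ΔT ≈ 18.5 °C

The gap closes when αΔT L = 0.43 mm, since the bar is still unstressed at that instant.
So ΔT = g/(αL) = 0.43/(8.7×10⁻⁶ × 2675) = 18.48 °C.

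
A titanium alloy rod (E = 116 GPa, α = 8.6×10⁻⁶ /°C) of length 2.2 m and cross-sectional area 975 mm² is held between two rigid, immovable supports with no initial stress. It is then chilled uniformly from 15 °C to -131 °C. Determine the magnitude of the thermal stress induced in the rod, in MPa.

σ ≈ 146 MPa (tensile)

With length fixed, the mechanical strain must cancel the thermal strain αΔT = 8.6×10⁻⁶ × 146 = 1255.6×10⁻⁶.
Hence σ = E·αΔT = 116×10³ × 1255.6×10⁻⁶ = 145.6 MPa, tensile.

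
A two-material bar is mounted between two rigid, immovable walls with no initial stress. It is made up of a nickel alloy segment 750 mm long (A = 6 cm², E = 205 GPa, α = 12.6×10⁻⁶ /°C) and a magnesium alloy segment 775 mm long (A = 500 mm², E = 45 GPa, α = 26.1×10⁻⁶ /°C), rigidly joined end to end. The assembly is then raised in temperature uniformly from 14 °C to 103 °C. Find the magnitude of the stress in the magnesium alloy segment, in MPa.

σ ≈ 130 MPa (compressive)

Free thermal expansion of the whole bar: Σ αᵢΔT Lᵢ = 12.6×10⁻⁶×89×750 + 26.1×10⁻⁶×89×775 = 2.641 mm.
Since the ends are fixed, an axial force P builds up, equal in every segment, with P · Σ Lᵢ/(AᵢEᵢ) = δ_free.
The series flexibility is Σ Lᵢ/(AᵢEᵢ) = 750/(600×205×10³) + 775/(500×45×10³) = 4.054×10⁻⁵ mm/N.
P = 2.641 / 4.054×10⁻⁵ = 65150 N = 65.15 kN, compressive.
σ_{magnesium alloy} = P / A = 65150 / 500 = 130.3 MPa.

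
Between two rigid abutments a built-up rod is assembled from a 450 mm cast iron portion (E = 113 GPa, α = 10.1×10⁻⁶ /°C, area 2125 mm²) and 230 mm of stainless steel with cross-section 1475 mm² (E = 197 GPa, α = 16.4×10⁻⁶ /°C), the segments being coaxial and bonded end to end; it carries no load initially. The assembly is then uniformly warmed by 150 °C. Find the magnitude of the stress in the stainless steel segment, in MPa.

σ ≈ 317 MPa (compressive)

Free thermal expansion of the whole bar: Σ αᵢΔT Lᵢ = 10.1×10⁻⁶×150×450 + 16.4×10⁻⁶×150×230 = 1.248 mm.
The walls prevent any net length change, so an axial force P (same in every segment) develops. Compatibility: P · Σ Lᵢ/(AᵢEᵢ) = δ_free.
The series flexibility is Σ Lᵢ/(AᵢEᵢ) = 450/(2125×113×10³) + 230/(1475×197×10³) = 2.666×10⁻⁶ mm/N.
So P = 1.248 / 2.666×10⁻⁶ = 468 kN, compressive.
σ_{stainless steel} = P / A = 468000 / 1475 = 317.3 MPa.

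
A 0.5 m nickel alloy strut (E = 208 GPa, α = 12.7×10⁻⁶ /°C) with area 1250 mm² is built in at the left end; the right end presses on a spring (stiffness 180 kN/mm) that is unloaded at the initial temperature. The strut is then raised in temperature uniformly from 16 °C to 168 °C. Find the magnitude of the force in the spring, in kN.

P ≈ 129 kN

Free thermal expansion: δ_free = αΔT L = 12.7×10⁻⁶ × 152 × 500 = 0.9652 mm.
With a force P in the spring, the elastic change of the strut is PL/(AE) and that of the spring is P/k; compatibility requires their sum to equal δ_free.
P [ L/(AE) + 1/k ] = δ_free → P [ 500/(1250×208×10³) + 1/(180×10³) ] = 0.9652.
P = 0.9652 / 7.479×10⁻⁶ = 129100 N.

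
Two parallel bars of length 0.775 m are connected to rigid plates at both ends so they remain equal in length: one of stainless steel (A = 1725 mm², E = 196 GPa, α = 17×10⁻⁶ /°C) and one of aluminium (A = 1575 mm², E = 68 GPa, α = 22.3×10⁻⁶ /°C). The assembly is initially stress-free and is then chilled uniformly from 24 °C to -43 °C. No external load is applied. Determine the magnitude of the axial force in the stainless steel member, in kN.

P ≈ 28.9 kN (compressive in the stainless steel)

Both members must finish at the same length. With the larger α, the aluminium tends to over-contract; the plates restrain it, putting the aluminium in tension and the stainless steel in compression. With no external load the two internal forces are equal and opposite, magnitude P.
Equating the net (thermal + elastic) strains gives |α₁ − α₂|·ΔT = P·[1/(A₁E₁) + 1/(A₂E₂)].
|α₁ − α₂|·ΔT = 5.3×10⁻⁶ × 67 = 0.0003551.
1/(A₁E₁) + 1/(A₂E₂) = 1/(1725×196×10³) + 1/(1575×68×10³) = 1.229×10⁻⁸ N⁻¹.
So P = 0.0003551 / 1.229×10⁻⁸ = 28.88 kN.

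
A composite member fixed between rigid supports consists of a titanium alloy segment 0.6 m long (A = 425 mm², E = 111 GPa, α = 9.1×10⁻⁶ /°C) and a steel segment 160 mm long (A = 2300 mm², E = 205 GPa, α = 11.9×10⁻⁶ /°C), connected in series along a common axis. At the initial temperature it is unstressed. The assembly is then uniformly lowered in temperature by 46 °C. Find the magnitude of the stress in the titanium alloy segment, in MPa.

With the walls removed the bar would change length by δ_free = Σ αᵢΔT Lᵢ = 9.1×10⁻⁶×46×600 + 11.9×10⁻⁶×46×160 = 0.3387 mm.
The rigid supports impose zero overall length change; the single axial force P common to all segments must satisfy P Σ Lᵢ/(AᵢEᵢ) = δ_free.
Σ Lᵢ/(AᵢEᵢ) = 600/(425×111×10³) + 160/(2300×205×10³) = 1.306×10⁻⁵ mm/N.
P = 0.3387 / 1.306×10⁻⁵ = 25940 N = 25.94 kN, tensile.
σ_{titanium alloy} = P / A = 25940 / 425 = 61.04 MPa.

σ ≈ 61 MPa (tensile)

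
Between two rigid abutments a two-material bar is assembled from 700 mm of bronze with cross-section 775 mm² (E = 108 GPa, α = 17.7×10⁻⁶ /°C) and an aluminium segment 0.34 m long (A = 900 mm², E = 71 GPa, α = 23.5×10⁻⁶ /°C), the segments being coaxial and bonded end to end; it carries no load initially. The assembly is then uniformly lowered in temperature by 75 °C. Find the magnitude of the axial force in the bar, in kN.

P ≈ 112 kN (tensile)

With the walls removed the bar would change length by δ_free = Σ αᵢΔT Lᵢ = 17.7×10⁻⁶×75×700 + 23.5×10⁻⁶×75×340 = 1.528 mm.
The walls prevent any net length change, so an axial force P (same in every segment) develops. Compatibility: P · Σ Lᵢ/(AᵢEᵢ) = δ_free.
The series flexibility is Σ Lᵢ/(AᵢEᵢ) = 700/(775×108×10³) + 340/(900×71×10³) = 1.368×10⁻⁵ mm/N.
So P = 1.528 / 1.368×10⁻⁵ = 111.7 kN, tensile.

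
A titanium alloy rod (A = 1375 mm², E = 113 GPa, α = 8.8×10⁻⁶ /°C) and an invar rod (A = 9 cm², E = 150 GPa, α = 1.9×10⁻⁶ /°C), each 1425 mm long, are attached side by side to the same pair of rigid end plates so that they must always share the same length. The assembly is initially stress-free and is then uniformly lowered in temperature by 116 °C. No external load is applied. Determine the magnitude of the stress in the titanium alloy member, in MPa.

σ ≈ 42 MPa (tensile)

The titanium alloy has the larger α, so on cooling it would change length more than the invar if both were free. The rigid plates force a common final length, so the titanium alloy is put into tension and the invar into compression, with equal and opposite forces P (no external load).
Setting the final lengths equal and cancelling L: (α₁ − α₂)ΔT = P/(A₁E₁) + P/(A₂E₂).
|α₁ − α₂|·ΔT = 6.9×10⁻⁶ × 116 = 0.0008004.
1/(A₁E₁) + 1/(A₂E₂) = 1/(1375×113×10³) + 1/(900×150×10³) = 1.384×10⁻⁸ N⁻¹.
P = 0.0008004 / 1.384×10⁻⁸ = 57820 N = 57.82 kN.
σ_{titanium alloy} = P/A₁ = 57820/1375 = 42.05 MPa, tensile.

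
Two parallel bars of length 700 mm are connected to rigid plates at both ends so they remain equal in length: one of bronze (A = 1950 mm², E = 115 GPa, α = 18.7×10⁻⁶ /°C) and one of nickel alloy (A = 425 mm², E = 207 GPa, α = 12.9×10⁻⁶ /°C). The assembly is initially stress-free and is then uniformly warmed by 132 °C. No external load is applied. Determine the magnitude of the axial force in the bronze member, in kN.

The bronze has the larger α, so on heating it would change length more than the nickel alloy if both were free. The rigid plates force a common final length, so the bronze is put into compression and the nickel alloy into tension, with equal and opposite forces P (no external load).
Setting the final lengths equal and cancelling L: (α₁ − α₂)ΔT = P/(A₁E₁) + P/(A₂E₂).
|α₁ − α₂|·ΔT = 5.8×10⁻⁶ × 132 = 0.0007656.
1/(A₁E₁) + 1/(A₂E₂) = 1/(1950×115×10³) + 1/(425×207×10³) = 1.583×10⁻⁸ N⁻¹.
P = 0.0007656 / 1.583×10⁻⁸ = 48380 N = 48.38 kN.

P ≈ 48.4 kN (compressive in the bronze)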